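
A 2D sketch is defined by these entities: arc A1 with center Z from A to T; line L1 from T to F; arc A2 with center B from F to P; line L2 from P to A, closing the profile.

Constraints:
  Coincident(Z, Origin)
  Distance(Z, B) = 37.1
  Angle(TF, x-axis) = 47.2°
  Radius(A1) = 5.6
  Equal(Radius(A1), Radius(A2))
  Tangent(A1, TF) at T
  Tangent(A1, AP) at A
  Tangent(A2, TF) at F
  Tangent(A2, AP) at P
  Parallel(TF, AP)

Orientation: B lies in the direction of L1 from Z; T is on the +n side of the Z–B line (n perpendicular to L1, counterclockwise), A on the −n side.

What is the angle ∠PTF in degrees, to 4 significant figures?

16.80°

The slot axis is L1's direction at 47.2°, so u = (cos 47.2°, sin 47.2°) = (0.6794, 0.7337) and n = (−sin 47.2°, cos 47.2°) = (-0.7337, 0.6794). Z is at the origin and B lies 37.1 along u from Z, so B = 37.1·u = (25.21, 27.22). Tangency of A1 to both parallel lines with radius 5.6 puts T and A at Z ± 5.6·n: T = (-4.109, 3.805), A = (4.109, -3.805). Equal radii place F and P the same way about B: F = B + 5.6·n = (21.10, 31.03), P = B − 5.6·n = (29.32, 23.42). Then cos ∠PTF = TP·TF / (|TP||TF|), giving 16.80°.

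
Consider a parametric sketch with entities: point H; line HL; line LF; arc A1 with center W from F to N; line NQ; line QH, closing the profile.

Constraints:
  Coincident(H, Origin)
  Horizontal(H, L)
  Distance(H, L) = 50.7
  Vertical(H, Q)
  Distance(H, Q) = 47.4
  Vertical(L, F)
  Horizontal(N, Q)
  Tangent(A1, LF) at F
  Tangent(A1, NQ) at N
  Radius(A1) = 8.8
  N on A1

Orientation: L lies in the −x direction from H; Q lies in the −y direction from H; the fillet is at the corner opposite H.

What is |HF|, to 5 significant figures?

63.722

H is at the origin; HL is horizontal with |HL| = 50.7 and L on the −x side, so L = (-50.700, 0.0000). HQ is vertical with |HQ| = 47.4 and Q on the −y side, so Q = (0.0000, -47.400). The virtual corner opposite H is at (-50.700, -47.400). A1 meets LF tangentially, so WF is at right angles to LF and tangency of A1 to NQ means the radius WN is perpendicular to NQ, with radius 8.8, so the center W sits 8.8 in from both sides at W = (-41.900, -38.600). That places the tangent points at F = (-50.700, -38.600) on LF and N = (-41.900, -47.400) on NQ. Then |HF| = |F − H| = 63.722.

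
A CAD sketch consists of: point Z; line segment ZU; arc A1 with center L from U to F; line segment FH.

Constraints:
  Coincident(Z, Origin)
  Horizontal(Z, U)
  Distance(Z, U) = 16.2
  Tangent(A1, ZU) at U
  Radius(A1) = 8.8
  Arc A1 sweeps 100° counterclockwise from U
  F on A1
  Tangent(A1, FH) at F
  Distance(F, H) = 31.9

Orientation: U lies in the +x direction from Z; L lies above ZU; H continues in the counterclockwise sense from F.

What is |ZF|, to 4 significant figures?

26.93

Z is at the origin; Z and U share the same y with |ZU| = 16.2 and U on the +x side, so U = (16.20, 0.000). Tangency of A1 to ZU means the radius LU is perpendicular to ZU, so L = U + (0, 8.8) = (16.20, 8.800). On A1, U sits at bearing -90° from L; a 100° counterclockwise sweep puts F at bearing 10°, so F = L + 8.8·(cos 10°, sin 10°) = (24.87, 10.33). Then |ZF| = |F − Z| = 26.93.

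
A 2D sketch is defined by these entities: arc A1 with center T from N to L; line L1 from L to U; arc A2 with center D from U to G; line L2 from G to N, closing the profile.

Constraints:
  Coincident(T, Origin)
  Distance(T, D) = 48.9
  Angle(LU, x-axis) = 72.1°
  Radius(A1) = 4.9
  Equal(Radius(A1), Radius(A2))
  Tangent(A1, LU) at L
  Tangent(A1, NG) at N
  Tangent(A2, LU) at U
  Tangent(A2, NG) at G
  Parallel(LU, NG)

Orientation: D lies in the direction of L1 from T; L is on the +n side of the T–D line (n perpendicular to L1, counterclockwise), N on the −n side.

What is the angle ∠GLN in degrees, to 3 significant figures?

78.7°

The slot axis is L1's direction at 72.1°, so u = (cos 72.1°, sin 72.1°) = (0.307, 0.952) and n = (−sin 72.1°, cos 72.1°) = (-0.952, 0.307). T is at the origin and D lies 48.9 along u from T, so D = 48.9·u = (15.0, 46.5). Tangency of A1 to both parallel lines with radius 4.9 puts L and N at T ± 4.9·n: L = (-4.66, 1.51), N = (4.66, -1.51). Equal radii place U and G the same way about D: U = D + 4.9·n = (10.4, 48.0), G = D − 4.9·n = (19.7, 45.0). Then cos ∠GLN = LG·LN / (|LG||LN|), giving 78.7°.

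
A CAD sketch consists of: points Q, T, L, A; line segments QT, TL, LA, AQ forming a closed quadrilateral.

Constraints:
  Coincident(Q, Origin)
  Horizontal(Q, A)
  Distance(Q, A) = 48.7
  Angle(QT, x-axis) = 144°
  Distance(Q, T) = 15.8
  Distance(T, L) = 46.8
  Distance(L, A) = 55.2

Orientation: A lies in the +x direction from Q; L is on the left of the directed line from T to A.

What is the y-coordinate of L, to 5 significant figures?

45.281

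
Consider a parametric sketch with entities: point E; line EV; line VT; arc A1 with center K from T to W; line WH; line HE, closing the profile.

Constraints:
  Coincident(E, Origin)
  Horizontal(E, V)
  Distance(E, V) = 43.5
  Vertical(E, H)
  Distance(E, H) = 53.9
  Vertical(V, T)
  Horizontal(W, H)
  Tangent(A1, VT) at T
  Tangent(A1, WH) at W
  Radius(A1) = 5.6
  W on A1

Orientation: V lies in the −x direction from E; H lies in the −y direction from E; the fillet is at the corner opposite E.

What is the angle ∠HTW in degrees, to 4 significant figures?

37.66°

The virtual corner opposite E is at (-43.50, -53.90). The tangent condition forces KT to be normal to VT and A1 meets WH tangentially, so KW is at right angles to WH, with radius 5.6, so the center K sits 5.6 in from both sides at K = (-37.90, -48.30). That places the tangent points at T = (-43.50, -48.30) on VT and W = (-37.90, -53.90) on WH. Then cos ∠HTW = TH·TW / (|TH||TW|), giving 37.66°.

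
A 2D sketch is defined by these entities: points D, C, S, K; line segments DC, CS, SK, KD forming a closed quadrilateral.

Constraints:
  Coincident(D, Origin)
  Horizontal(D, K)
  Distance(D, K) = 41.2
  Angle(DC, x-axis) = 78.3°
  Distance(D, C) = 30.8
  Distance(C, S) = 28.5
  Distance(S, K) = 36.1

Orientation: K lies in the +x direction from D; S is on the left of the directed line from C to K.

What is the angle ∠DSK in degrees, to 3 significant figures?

55.1°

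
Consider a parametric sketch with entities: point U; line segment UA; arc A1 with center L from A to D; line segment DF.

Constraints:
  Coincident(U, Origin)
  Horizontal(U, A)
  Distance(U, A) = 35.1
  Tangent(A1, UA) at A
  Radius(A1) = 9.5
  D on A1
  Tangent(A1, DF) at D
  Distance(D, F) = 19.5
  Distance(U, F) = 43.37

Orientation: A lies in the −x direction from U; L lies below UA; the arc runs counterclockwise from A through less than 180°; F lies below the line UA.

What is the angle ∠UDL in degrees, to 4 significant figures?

18.11°

U is at the origin; UA is horizontal with |UA| = 35.1 and A on the −x side, so A = (-35.10, 0.000). The tangent condition forces LA to be normal to UA, so L = A + (0, -9.5) = (-35.10, -9.500). Since LD ⟂ DF (tangency), |LF| = √(9.5² + 19.5²) = 21.69 regardless of where D sits on A1. So F lies on both circle(U, 43.37) and circle(L, 21.69); the below-UA intersection is F = (-30.61, -30.72). D is the foot of the tangent from F: D = (-42.59, -15.34).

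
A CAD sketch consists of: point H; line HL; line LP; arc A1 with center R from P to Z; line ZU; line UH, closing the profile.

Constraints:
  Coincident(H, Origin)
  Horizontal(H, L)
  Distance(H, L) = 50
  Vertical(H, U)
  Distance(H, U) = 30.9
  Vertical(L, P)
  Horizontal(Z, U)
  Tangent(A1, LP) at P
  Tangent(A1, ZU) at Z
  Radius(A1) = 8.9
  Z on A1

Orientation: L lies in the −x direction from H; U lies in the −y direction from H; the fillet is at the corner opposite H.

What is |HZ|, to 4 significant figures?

51.42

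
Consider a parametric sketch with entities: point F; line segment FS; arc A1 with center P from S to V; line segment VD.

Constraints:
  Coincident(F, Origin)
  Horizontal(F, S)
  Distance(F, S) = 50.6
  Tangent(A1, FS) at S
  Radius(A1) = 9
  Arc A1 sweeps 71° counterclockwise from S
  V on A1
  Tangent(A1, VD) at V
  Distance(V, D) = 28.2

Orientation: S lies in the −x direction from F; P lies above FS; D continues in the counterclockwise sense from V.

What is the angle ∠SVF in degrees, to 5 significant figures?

136.29°

The tangent condition forces PS to be normal to FS, so P = S + (0, 9) = (-50.600, 9.0000). On A1, S sits at bearing -90° from P; a 71° counterclockwise sweep puts V at bearing -19°, so V = P + 9.0·(cos -19°, sin -19°) = (-42.090, 6.0699). Then cos ∠SVF = VS·VF / (|VS||VF|), giving 136.29°.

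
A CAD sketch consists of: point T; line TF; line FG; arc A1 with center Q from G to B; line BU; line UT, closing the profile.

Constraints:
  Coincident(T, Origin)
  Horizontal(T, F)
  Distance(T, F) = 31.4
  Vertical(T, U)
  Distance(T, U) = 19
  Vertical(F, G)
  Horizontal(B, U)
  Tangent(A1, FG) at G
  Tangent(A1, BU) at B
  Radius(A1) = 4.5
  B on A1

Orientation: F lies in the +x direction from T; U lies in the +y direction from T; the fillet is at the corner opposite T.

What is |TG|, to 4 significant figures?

34.59

T is at the origin; TF is horizontal with |TF| = 31.4 and F on the +x side, so F = (31.40, 0.000). T and U share the same x with |TU| = 19.0 and U on the +y side, so U = (0.000, 19.00). The virtual corner opposite T is at (31.40, 19.00). The tangent condition forces QG to be normal to FG and tangency of A1 to BU means the radius QB is perpendicular to BU, with radius 4.5, so the center Q sits 4.5 in from both sides at Q = (26.90, 14.50). That places the tangent points at G = (31.40, 14.50) on FG and B = (26.90, 19.00) on BU. Then |TG| = |G − T| = 34.59.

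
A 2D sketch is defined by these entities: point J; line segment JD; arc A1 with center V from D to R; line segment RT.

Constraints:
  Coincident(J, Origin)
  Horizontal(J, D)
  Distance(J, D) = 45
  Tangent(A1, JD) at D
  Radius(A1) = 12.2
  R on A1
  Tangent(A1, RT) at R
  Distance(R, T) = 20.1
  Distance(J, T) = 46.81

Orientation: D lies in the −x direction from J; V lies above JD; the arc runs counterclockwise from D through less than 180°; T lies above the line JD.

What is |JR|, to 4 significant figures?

35.15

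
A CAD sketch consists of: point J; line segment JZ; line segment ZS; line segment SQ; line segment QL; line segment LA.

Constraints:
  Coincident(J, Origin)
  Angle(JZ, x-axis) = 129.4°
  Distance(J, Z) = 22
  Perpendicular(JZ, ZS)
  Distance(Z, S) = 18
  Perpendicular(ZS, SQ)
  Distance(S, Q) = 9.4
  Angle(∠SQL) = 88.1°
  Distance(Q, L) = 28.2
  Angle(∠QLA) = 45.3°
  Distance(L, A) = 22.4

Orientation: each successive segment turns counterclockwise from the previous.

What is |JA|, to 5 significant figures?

29.560

J is at the origin; JZ runs at 129.4° with length 22.0, so Z = (-13.964, 17.000). JZ is perpendicular to ZS, so ZS runs at -140.60°; with |ZS| = 18.0, S = (-27.873, 5.5750). ZS is perpendicular to SQ, so SQ runs at -50.600°; with |SQ| = 9.4, Q = (-21.907, -1.6887). ∠SQL = 88.1° gives QL at 41.300° from the x-axis; with |QL| = 28.2, L = (-0.72116, 16.923). ∠QLA = 45.3° gives LA at 176.00° from the x-axis; with |LA| = 22.4, A = (-23.067, 18.486). Then |JA| = |A − J| = 29.560.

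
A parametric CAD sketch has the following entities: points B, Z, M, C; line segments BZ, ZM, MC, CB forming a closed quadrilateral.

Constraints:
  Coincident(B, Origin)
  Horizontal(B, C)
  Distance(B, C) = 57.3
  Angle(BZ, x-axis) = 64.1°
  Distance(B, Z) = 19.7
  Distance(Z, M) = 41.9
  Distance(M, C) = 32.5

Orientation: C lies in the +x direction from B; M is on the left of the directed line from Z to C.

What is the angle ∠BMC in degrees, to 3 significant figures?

73.2°

B is at the origin; BC is horizontal with |BC| = 57.3 and C in +x, so C = (57.3, 0). BZ runs at 64.1° with |BZ| = 19.7, so Z = (8.60, 17.7). M is determined by |ZM| = 41.9 and |MC| = 32.5 together: it lies at the intersection of circle(Z, 41.9) and circle(C, 32.5). With |ZC| = 51.8, the foot of the radical line on ZC is 32.7 from Z and the perpendicular offset is √(41.9² − 32.7²) = 26.3. Taking the left-of-ZC solution: M = (48.3, 31.2).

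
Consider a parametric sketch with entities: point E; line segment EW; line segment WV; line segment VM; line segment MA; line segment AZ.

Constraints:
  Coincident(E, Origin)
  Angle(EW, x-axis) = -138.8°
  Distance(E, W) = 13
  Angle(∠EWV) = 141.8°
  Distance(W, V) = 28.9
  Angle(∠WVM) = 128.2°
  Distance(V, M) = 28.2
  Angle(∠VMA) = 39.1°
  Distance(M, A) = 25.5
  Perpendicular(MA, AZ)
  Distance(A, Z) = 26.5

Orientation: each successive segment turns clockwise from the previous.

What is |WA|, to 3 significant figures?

27.1

∠WVM = 128.2° gives VM at 131° from the x-axis; with |VM| = 28.2, M = (-57.2, 11.1). ∠VMA = 39.1° gives MA at -9.70° from the x-axis; with |MA| = 25.5, A = (-32.1, 6.85). Then |WA| = |A − W| = 27.1.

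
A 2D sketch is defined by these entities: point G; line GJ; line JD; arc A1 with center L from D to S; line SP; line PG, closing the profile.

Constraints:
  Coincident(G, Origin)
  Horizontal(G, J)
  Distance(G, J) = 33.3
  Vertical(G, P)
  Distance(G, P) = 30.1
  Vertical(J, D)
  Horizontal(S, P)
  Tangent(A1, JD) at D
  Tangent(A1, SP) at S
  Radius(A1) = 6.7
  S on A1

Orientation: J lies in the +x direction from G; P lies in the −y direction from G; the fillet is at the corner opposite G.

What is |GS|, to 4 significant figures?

40.17

G is at the origin; GJ is horizontal with |GJ| = 33.3 and J on the +x side, so J = (33.30, 0.000). GP is vertical with |GP| = 30.1 and P on the −y side, so P = (0.000, -30.10). The virtual corner opposite G is at (33.30, -30.10). The tangent condition forces LD to be normal to JD and tangency of A1 to SP means the radius LS is perpendicular to SP, with radius 6.7, so the center L sits 6.7 in from both sides at L = (26.60, -23.40). That places the tangent points at D = (33.30, -23.40) on JD and S = (26.60, -30.10) on SP. Then |GS| = |S − G| = 40.17.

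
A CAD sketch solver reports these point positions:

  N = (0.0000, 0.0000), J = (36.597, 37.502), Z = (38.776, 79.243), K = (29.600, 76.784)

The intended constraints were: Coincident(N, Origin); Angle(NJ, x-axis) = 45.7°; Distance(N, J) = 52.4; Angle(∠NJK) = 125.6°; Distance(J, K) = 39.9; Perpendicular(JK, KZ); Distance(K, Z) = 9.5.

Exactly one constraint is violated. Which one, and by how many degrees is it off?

Perpendicular(JK, KZ) — off by 4.90°.

N = (0.00, 0.00) ✓; NJ at 45.70° ✓; |NJ| = 52.40 ✓; ∠NJK = 125.6° ✓; |JK| = 39.90 ✓; ∠(JK, KZ) = 85.10° ✗; |KZ| = 9.500 ✓.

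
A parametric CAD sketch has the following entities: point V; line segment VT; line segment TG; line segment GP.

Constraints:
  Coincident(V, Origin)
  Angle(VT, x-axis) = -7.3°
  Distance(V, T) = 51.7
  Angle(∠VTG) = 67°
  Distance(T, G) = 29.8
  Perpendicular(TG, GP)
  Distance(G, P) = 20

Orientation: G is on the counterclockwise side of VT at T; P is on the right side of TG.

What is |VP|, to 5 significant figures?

68.268

V is at the origin; VT runs at -7.3° with length 51.7, so T = 51.7·(cos -7.3°, sin -7.3°) = (51.281, -6.5692). ∠VTG = 67.0°, so TG runs at -7.3° + (180° − 67.0°) = 105.70° from the x-axis; with |TG| = 29.8, G = T + 29.8·(cos 105.70°, sin 105.70°) = (43.217, 22.119). The perpendicularity gives GP at right angles to TG; with |GP| = 20.0 on the right of TG, P = G + 20.0·(0.96269, 0.27060) = (62.471, 27.531). Then |VP| = |P − V| = 68.268.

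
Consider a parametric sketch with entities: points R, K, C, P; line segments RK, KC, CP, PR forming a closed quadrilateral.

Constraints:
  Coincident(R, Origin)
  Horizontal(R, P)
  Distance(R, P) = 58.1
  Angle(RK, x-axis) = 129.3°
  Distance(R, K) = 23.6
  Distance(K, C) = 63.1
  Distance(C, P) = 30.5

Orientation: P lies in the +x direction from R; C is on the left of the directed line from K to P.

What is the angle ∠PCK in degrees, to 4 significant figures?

101.4°

R is at the origin; RP is horizontal with |RP| = 58.1 and P in +x, so P = (58.1, 0). RK runs at 129.3° with |RK| = 23.6, so K = (-14.95, 18.26). C is determined by |KC| = 63.1 and |CP| = 30.5 together: it lies at the intersection of circle(K, 63.1) and circle(P, 30.5). With |KP| = 75.30, the foot of the radical line on KP is 57.91 from K and the perpendicular offset is √(63.1² − 57.91²) = 25.06. Taking the left-of-KP solution: C = (47.31, 28.53).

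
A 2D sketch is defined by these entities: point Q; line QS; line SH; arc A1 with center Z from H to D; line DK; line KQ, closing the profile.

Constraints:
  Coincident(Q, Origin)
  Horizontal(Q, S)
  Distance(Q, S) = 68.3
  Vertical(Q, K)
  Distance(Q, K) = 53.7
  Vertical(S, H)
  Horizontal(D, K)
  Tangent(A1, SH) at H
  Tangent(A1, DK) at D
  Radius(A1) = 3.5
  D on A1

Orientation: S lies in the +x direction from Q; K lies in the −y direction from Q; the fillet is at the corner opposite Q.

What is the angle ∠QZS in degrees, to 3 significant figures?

56.2°

QK is vertical with |QK| = 53.7 and K on the −y side, so K = (0.00, -53.7). The virtual corner opposite Q is at (68.3, -53.7). Tangency of A1 to SH means the radius ZH is perpendicular to SH and A1 meets DK tangentially, so ZD is at right angles to DK, with radius 3.5, so the center Z sits 3.5 in from both sides at Z = (64.8, -50.2). Then cos ∠QZS = ZQ·ZS / (|ZQ||ZS|), giving 56.2°.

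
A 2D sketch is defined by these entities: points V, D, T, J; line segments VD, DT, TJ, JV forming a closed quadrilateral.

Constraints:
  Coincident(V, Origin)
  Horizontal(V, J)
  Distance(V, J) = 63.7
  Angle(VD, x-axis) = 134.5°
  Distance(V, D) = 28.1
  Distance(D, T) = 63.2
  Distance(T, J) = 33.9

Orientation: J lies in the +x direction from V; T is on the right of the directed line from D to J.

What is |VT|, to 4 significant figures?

36.23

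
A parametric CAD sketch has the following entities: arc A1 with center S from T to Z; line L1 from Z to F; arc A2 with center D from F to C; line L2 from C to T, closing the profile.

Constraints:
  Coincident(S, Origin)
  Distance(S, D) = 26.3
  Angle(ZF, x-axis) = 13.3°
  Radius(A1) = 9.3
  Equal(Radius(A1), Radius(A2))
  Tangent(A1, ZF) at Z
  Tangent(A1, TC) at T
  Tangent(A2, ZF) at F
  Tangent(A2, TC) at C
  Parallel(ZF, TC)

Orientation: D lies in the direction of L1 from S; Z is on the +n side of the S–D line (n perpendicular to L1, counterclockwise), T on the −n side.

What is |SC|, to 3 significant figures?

27.9

The slot axis is L1's direction at 13.3°, so u = (cos 13.3°, sin 13.3°) = (0.973, 0.230) and n = (−sin 13.3°, cos 13.3°) = (-0.230, 0.973). S is at the origin and D lies 26.3 along u from S, so D = 26.3·u = (25.6, 6.05). Tangency of A1 to both parallel lines with radius 9.3 puts Z and T at S ± 9.3·n: Z = (-2.14, 9.05), T = (2.14, -9.05). Equal radii place F and C the same way about D: F = D + 9.3·n = (23.5, 15.1), C = D − 9.3·n = (27.7, -3.00). Then |SC| = |C − S| = 27.9.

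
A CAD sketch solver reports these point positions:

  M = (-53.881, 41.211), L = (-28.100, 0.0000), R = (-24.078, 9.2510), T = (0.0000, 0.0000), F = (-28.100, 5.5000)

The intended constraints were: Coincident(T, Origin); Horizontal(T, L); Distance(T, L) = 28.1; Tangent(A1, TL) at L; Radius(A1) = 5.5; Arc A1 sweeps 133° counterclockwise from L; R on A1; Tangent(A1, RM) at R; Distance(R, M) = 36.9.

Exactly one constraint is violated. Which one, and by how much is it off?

Distance(R, M) = 36.9 — off by 6.80.

T = (0.00, 0.00) ✓; T.y = 0.00, L.y = 0.00 ✓; |TL| = 28.10 ✓; ∠(FL, LT) = 90.00° ✓; |FL| = 5.500 ✓; bearing(F→R) − bearing(F→L) = 133.0° ✓; |FR| = 5.500 ✓; ∠(FR, RM) = 90.00° ✓; |RM| = 43.70 ✗.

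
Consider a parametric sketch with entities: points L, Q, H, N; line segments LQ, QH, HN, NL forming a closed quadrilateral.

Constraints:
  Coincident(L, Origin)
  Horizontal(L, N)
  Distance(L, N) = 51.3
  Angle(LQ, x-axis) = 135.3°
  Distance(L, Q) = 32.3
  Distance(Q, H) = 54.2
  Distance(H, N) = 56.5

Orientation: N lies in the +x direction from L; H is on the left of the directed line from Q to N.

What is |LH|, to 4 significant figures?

55.11

Checks: L.y = 0.00, N.y = 0.00 ✓; |QH| = 54.20 ✓; |HN| = 56.50 ✓.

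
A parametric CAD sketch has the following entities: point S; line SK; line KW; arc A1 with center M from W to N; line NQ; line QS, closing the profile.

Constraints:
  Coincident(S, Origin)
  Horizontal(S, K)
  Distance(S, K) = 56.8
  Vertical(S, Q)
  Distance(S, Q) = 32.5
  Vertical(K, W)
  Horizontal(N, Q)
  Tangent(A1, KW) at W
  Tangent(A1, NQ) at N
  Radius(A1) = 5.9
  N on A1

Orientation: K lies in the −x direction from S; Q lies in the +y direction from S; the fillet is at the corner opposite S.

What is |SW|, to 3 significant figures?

62.7

The virtual corner opposite S is at (-56.8, 32.5). Since A1 is tangent to KW there, MW ⟂ KW and tangency of A1 to NQ means the radius MN is perpendicular to NQ, with radius 5.9, so the center M sits 5.9 in from both sides at M = (-50.9, 26.6). That places the tangent points at W = (-56.8, 26.6) on KW and N = (-50.9, 32.5) on NQ. Then |SW| = |W − S| = 62.7.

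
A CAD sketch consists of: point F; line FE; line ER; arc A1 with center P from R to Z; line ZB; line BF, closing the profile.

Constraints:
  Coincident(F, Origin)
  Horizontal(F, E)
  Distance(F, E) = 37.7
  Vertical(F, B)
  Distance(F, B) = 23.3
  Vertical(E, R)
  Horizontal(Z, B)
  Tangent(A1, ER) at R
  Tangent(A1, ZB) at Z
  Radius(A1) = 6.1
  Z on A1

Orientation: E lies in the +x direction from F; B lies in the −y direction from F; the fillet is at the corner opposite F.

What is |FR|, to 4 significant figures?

41.44

F is at the origin; F and E share the same y with |FE| = 37.7 and E on the +x side, so E = (37.70, 0.000). FB is vertical with |FB| = 23.3 and B on the −y side, so B = (0.000, -23.30). The virtual corner opposite F is at (37.70, -23.30). The tangent condition forces PR to be normal to ER and since A1 is tangent to ZB there, PZ ⟂ ZB, with radius 6.1, so the center P sits 6.1 in from both sides at P = (31.60, -17.20). That places the tangent points at R = (37.70, -17.20) on ER and Z = (31.60, -23.30) on ZB. Then |FR| = |R − F| = 41.44.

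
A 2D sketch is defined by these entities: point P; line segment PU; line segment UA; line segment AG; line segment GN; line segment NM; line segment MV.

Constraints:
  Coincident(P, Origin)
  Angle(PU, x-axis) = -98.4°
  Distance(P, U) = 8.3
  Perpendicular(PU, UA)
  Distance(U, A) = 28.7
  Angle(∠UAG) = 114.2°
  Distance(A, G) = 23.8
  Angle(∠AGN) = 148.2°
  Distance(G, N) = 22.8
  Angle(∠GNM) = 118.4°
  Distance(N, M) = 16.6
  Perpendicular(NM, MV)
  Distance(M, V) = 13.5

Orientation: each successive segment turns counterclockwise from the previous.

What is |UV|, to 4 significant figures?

40.51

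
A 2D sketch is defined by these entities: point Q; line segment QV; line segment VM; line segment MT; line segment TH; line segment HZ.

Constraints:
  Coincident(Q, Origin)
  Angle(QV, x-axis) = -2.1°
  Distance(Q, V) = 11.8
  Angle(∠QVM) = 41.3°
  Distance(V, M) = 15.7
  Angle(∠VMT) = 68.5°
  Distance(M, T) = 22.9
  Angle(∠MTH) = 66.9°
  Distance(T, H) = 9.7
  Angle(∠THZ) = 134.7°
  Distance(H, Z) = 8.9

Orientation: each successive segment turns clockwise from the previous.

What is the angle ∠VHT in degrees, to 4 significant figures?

136.2°

∠VMT = 68.5° gives MT at 107.7° from the x-axis; with |MT| = 22.9, T = (-7.337, 11.46). ∠MTH = 66.9° gives TH at -5.400° from the x-axis; with |TH| = 9.7, H = (2.320, 10.55). Then cos ∠VHT = HV·HT / (|HV||HT|), giving 136.2°.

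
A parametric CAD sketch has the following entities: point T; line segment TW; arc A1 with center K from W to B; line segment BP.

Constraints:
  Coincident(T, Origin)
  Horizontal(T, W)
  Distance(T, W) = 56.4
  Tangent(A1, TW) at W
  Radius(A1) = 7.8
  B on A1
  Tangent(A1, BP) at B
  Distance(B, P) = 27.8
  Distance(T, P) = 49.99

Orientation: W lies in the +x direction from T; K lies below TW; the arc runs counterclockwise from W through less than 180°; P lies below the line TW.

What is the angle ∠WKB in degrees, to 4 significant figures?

69.15°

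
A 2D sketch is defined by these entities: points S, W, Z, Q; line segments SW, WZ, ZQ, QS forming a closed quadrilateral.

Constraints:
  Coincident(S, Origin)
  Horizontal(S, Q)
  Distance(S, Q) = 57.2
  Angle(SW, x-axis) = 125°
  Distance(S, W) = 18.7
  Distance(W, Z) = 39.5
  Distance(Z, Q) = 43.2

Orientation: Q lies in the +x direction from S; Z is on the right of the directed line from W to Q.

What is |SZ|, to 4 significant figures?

21.14

S is at the origin; S and Q share the same y with |SQ| = 57.2 and Q in +x, so Q = (57.2, 0). SW runs at 125.0° with |SW| = 18.7, so W = (-10.73, 15.32). Z is determined by |WZ| = 39.5 and |ZQ| = 43.2 together: it lies at the intersection of circle(W, 39.5) and circle(Q, 43.2). With |WQ| = 69.63, the foot of the radical line on WQ is 32.62 from W and the perpendicular offset is √(39.5² − 32.62²) = 22.28. Taking the right-of-WQ solution: Z = (16.19, -13.59).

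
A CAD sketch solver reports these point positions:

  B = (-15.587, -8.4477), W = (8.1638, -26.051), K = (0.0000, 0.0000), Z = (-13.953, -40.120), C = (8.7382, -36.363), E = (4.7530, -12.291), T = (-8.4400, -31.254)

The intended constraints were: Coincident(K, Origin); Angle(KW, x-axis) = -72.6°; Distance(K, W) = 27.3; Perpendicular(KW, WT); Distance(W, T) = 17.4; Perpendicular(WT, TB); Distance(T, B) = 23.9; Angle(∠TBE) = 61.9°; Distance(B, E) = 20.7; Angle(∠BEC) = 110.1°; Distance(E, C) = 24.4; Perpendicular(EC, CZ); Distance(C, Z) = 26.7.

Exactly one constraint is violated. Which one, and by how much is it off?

Distance(C, Z) = 26.7 — off by 3.70.

K = (0.00, 0.00) ✓; KW at -72.60° ✓; |KW| = 27.30 ✓; ∠(KW, WT) = 90.00° ✓; |WT| = 17.40 ✓; ∠(WT, TB) = 90.00° ✓; |TB| = 23.90 ✓; ∠TBE = 61.90° ✓; |BE| = 20.70 ✓; ∠BEC = 110.1° ✓; |EC| = 24.40 ✓; ∠(EC, CZ) = 90.00° ✓; |CZ| = 23.00 ✗.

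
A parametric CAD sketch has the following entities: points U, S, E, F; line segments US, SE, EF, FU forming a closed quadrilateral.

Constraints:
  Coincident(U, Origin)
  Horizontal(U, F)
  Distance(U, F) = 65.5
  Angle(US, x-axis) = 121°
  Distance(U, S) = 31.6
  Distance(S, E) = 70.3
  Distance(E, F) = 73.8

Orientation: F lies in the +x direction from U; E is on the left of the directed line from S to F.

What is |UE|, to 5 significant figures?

79.959

Checks: |SE| = 70.30 ✓; |EF| = 73.80 ✓.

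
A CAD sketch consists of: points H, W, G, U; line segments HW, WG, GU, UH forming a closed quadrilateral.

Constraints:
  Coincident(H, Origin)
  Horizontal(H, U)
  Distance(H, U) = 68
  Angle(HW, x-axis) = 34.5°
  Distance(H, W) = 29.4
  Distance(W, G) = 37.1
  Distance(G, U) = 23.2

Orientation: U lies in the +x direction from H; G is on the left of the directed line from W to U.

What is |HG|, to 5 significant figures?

64.811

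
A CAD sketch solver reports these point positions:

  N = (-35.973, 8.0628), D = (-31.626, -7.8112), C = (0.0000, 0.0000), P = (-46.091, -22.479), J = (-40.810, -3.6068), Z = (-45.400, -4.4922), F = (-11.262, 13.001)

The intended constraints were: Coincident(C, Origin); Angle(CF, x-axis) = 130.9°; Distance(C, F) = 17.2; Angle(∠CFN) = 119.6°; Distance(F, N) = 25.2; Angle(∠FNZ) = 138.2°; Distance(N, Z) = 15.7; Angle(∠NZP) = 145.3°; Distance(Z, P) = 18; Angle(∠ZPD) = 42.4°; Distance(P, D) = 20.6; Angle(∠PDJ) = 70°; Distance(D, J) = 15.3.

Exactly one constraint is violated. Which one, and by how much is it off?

Distance(D, J) = 15.3 — off by 5.20.

C = (0.00, 0.00) ✓; CF at 130.9° ✓; |CF| = 17.20 ✓; ∠CFN = 119.6° ✓; |FN| = 25.20 ✓; ∠FNZ = 138.2° ✓; |NZ| = 15.70 ✓; ∠NZP = 145.3° ✓; |ZP| = 18.00 ✓; ∠ZPD = 42.40° ✓; |PD| = 20.60 ✓; ∠PDJ = 70.00° ✓; |DJ| = 10.10 ✗.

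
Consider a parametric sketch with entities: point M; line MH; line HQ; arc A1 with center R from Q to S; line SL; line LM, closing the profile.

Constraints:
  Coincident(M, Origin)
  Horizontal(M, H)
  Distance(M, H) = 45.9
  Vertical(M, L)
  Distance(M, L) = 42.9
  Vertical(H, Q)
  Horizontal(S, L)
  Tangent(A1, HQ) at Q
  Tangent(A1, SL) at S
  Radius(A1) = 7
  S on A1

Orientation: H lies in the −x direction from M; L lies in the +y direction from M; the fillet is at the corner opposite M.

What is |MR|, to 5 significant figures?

52.934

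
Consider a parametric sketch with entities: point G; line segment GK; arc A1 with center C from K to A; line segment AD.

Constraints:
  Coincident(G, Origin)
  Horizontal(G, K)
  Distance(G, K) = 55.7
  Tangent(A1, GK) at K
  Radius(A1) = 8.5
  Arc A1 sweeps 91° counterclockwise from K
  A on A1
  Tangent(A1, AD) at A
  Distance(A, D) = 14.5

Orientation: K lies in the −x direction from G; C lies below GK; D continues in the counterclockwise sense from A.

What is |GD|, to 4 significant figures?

68.01

G is at the origin; G and K share the same y with |GK| = 55.7 and K on the −x side, so K = (-55.70, 0.000). Since A1 is tangent to GK there, CK ⟂ GK, so C = K + (0, -8.5) = (-55.70, -8.500). On A1, K sits at bearing 90° from C; a 91° counterclockwise sweep puts A at bearing 181°, so A = C + 8.5·(cos 181°, sin 181°) = (-64.20, -8.648). Tangency of A1 to AD means the radius CA is perpendicular to AD, so AD runs along (−sin 181°, cos 181°); with |AD| = 14.5, D = (-63.95, -23.15). Then |GD| = |D − G| = 68.01.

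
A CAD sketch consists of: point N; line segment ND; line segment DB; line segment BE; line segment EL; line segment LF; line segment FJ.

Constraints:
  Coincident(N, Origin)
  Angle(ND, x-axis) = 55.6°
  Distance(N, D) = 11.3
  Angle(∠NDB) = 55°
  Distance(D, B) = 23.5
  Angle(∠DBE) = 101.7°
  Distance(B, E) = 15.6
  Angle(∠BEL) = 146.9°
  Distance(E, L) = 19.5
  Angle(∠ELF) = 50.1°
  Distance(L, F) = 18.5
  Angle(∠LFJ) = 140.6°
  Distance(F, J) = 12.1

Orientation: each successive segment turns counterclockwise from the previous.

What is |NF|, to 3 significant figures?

8.98

N is at the origin; ND runs at 55.6° with length 11.3, so D = (6.38, 9.32). ∠NDB = 55.0° gives DB at -179° from the x-axis; with |DB| = 23.5, B = (-17.1, 9.08). ∠DBE = 101.7° gives BE at -101° from the x-axis; with |BE| = 15.6, E = (-20.1, -6.23). ∠BEL = 146.9° gives EL at -68.0° from the x-axis; with |EL| = 19.5, L = (-12.8, -24.3). ∠ELF = 50.1° gives LF at 61.9° from the x-axis; with |LF| = 18.5, F = (-4.10, -7.99). Then |NF| = |F − N| = 8.98.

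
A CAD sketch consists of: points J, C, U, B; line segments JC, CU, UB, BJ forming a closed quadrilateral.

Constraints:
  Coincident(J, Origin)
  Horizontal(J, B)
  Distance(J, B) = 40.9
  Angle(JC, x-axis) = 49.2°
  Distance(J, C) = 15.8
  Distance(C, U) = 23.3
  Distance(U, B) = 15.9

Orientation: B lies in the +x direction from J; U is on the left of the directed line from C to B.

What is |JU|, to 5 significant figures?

36.366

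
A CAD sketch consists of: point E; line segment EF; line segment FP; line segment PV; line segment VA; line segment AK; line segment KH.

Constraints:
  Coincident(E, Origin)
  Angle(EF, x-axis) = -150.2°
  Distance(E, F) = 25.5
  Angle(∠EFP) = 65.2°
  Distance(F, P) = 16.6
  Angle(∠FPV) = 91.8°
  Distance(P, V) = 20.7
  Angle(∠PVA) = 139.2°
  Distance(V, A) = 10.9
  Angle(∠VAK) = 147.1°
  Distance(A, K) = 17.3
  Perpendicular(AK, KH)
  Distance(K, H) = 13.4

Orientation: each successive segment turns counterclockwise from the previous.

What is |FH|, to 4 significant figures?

24.07

E is at the origin; EF runs at -150.2° with length 25.5, so F = (-22.13, -12.67). ∠EFP = 65.2° gives FP at -35.40° from the x-axis; with |FP| = 16.6, P = (-8.597, -22.29). ∠FPV = 91.8° gives PV at 52.80° from the x-axis; with |PV| = 20.7, V = (3.918, -5.801). ∠PVA = 139.2° gives VA at 93.60° from the x-axis; with |VA| = 10.9, A = (3.234, 5.078). ∠VAK = 147.1° gives AK at 126.5° from the x-axis; with |AK| = 17.3, K = (-7.057, 18.98). AK ⟂ KH, so KH runs at -143.5°; with |KH| = 13.4, H = (-17.83, 11.01). Then |FH| = |H − F| = 24.07.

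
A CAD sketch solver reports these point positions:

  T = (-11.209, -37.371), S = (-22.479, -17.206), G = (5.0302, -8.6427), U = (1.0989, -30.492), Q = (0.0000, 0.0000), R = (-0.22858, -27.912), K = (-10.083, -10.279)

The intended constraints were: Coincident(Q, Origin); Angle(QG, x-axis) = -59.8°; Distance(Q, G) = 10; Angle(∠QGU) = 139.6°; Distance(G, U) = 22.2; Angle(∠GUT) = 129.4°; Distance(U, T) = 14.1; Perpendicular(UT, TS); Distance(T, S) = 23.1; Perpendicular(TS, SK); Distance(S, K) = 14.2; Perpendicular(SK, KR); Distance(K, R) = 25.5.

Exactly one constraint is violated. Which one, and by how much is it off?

Distance(K, R) = 25.5 — off by 5.30.

Q = (0.00, 0.00) ✓; QG at -59.80° ✓; |QG| = 10.00 ✓; ∠QGU = 139.6° ✓; |GU| = 22.20 ✓; ∠GUT = 129.4° ✓; |UT| = 14.10 ✓; ∠(UT, TS) = 90.00° ✓; |TS| = 23.10 ✓; ∠(TS, SK) = 90.00° ✓; |SK| = 14.20 ✓; ∠(SK, KR) = 90.00° ✓; |KR| = 20.20 ✗.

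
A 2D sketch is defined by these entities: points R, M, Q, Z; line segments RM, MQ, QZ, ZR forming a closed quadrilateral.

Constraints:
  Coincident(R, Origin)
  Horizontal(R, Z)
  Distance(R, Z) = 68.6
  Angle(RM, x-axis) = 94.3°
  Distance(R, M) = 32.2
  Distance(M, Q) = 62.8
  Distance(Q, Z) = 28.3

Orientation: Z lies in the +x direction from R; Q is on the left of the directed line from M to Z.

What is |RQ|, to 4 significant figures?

65.97

R is at the origin; R and Z share the same y with |RZ| = 68.6 and Z in +x, so Z = (68.6, 0). RM runs at 94.3° with |RM| = 32.2, so M = (-2.414, 32.11). Q is determined by |MQ| = 62.8 and |QZ| = 28.3 together: it lies at the intersection of circle(M, 62.8) and circle(Z, 28.3). With |MZ| = 77.94, the foot of the radical line on MZ is 59.13 from M and the perpendicular offset is √(62.8² − 59.13²) = 21.15. Taking the left-of-MZ solution: Q = (60.18, 27.02).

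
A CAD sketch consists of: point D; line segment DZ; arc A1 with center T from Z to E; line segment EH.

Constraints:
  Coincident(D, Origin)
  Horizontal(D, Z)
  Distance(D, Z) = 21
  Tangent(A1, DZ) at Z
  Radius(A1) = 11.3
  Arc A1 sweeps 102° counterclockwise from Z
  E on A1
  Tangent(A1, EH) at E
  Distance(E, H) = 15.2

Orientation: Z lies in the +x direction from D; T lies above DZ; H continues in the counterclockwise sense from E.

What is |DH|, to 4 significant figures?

40.60

D is at the origin; D and Z share the same y with |DZ| = 21.0 and Z on the +x side, so Z = (21.00, 0.000). Since A1 is tangent to DZ there, TZ ⟂ DZ, so T = Z + (0, 11.3) = (21.00, 11.30). On A1, Z sits at bearing -90° from T; a 102° counterclockwise sweep puts E at bearing 12°, so E = T + 11.3·(cos 12°, sin 12°) = (32.05, 13.65). A1 meets EH tangentially, so TE is at right angles to EH, so EH runs along (−sin 12°, cos 12°); with |EH| = 15.2, H = (28.89, 28.52). Then |DH| = |H − D| = 40.60.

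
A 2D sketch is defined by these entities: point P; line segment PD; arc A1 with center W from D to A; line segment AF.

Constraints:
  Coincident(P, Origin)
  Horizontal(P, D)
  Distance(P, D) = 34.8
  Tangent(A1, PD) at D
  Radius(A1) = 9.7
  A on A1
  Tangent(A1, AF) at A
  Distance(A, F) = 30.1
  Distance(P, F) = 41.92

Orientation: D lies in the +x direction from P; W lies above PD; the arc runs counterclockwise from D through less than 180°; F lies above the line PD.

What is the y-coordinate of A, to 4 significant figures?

16.83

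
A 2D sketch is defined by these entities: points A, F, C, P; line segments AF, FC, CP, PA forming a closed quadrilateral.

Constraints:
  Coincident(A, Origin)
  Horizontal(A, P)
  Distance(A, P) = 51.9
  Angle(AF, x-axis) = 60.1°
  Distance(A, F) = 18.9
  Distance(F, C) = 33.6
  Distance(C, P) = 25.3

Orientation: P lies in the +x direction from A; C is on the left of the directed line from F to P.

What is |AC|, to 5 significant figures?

48.324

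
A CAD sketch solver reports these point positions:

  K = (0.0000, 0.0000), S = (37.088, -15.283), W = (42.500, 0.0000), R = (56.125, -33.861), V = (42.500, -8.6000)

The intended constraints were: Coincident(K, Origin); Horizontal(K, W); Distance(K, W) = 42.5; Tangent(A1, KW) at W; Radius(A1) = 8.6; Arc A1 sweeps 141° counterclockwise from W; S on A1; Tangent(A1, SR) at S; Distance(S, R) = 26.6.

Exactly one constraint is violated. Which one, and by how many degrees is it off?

Tangent(A1, SR) at S — off by 5.30°.

K = (0.00, 0.00) ✓; K.y = 0.00, W.y = 0.00 ✓; |KW| = 42.50 ✓; ∠(VW, WK) = 90.00° ✓; |VW| = 8.600 ✓; bearing(V→S) − bearing(V→W) = 141.0° ✓; |VS| = 8.600 ✓; ∠(VS, SR) = 95.30° ✗; |SR| = 26.60 ✓.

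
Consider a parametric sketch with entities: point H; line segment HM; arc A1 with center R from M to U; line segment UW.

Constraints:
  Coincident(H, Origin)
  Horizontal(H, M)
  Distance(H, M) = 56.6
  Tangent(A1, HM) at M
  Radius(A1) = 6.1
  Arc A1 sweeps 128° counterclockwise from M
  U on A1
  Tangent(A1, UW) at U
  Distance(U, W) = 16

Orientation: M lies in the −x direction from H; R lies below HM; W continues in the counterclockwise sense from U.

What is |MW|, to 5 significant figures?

23.023

On A1, M sits at bearing 90° from R; a 128° counterclockwise sweep puts U at bearing 218°, so U = R + 6.1·(cos 218°, sin 218°) = (-61.407, -9.8555). Tangency of A1 to UW means the radius RU is perpendicular to UW, so UW runs along (−sin 218°, cos 218°); with |UW| = 16.0, W = (-51.556, -22.464). Then |MW| = |W − M| = 23.023.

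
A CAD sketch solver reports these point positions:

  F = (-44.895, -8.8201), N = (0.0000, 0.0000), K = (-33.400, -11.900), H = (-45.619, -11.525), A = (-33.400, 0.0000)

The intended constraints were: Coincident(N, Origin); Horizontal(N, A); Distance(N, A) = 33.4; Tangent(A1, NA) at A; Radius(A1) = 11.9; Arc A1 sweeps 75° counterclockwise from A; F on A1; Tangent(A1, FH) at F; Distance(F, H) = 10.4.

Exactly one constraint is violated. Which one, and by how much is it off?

Distance(F, H) = 10.4 — off by 7.60.

N = (0.00, 0.00) ✓; N.y = 0.00, A.y = 0.00 ✓; |NA| = 33.40 ✓; ∠(KA, AN) = 90.00° ✓; |KA| = 11.90 ✓; bearing(K→F) − bearing(K→A) = 75.00° ✓; |KF| = 11.90 ✓; ∠(KF, FH) = 89.99° ✓; |FH| = 2.800 ✗.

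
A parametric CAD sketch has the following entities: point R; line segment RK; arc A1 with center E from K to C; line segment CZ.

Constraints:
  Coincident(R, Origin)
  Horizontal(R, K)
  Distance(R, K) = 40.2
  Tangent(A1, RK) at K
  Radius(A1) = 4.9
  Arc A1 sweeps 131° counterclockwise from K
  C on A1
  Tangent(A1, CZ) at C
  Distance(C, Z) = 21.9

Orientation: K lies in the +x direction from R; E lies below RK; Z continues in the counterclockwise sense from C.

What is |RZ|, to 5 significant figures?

56.524

On A1, K sits at bearing 90° from E; a 131° counterclockwise sweep puts C at bearing 221°, so C = E + 4.9·(cos 221°, sin 221°) = (36.502, -8.1147). Tangency of A1 to CZ means the radius EC is perpendicular to CZ, so CZ runs along (−sin 221°, cos 221°); with |CZ| = 21.9, Z = (50.870, -24.643). Then |RZ| = |Z − R| = 56.524.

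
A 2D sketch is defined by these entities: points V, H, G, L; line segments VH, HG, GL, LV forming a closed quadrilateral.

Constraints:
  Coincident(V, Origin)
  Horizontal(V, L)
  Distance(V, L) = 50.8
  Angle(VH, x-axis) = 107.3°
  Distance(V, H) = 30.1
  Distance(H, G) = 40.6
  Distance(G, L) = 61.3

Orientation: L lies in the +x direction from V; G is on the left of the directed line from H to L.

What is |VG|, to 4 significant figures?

58.87

Checks: |HG| = 40.60 ✓; |GL| = 61.30 ✓.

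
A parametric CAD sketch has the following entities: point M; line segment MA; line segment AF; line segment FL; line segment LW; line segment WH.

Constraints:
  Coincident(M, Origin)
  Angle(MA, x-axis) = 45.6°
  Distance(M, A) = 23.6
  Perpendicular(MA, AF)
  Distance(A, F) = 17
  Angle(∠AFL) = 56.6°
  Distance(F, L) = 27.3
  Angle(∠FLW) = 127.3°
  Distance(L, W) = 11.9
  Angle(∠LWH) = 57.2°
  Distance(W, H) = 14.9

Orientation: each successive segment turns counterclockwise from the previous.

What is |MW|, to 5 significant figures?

9.9006

M is at the origin; MA runs at 45.6° with length 23.6, so A = (16.512, 16.862). The perpendicularity gives AF at right angles to MA, so AF runs at 135.60°; with |AF| = 17.0, F = (4.3660, 28.756). ∠AFL = 56.6° gives FL at -101.00° from the x-axis; with |FL| = 27.3, L = (-0.84307, 1.9574). ∠FLW = 127.3° gives LW at -48.300° from the x-axis; with |LW| = 11.9, W = (7.0732, -6.9276). Then |MW| = |W − M| = 9.9006.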